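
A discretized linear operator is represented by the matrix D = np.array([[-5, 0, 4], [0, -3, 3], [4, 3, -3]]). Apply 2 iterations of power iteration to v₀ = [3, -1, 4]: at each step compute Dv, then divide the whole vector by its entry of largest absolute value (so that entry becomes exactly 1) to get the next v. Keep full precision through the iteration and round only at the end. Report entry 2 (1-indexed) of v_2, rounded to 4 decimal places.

Dv0 = (1.00000, 15.00000, -3.00000); divide by 15.00000 → v1 = (0.06667, 1.00000, -0.20000)
Dv1 = (-1.13333, -3.60000, 3.86667); divide by 3.86667 → v2 = (-0.29310, -0.93103, 1.00000)
Requested entry of v2: -54/58 = -0.9310

-0.9310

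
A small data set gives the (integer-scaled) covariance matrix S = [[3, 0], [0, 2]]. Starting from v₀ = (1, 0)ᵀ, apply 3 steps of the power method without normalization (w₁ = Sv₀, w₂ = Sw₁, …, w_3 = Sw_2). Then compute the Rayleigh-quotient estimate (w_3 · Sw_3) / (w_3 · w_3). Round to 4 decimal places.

w1 = Sv₀ = (3·1 + 0·0; 0·1 + 2·0) = (3, 0)
w2 = Sw1 = (3·3 + 0·0; 0·3 + 2·0) = (9, 0)
w3 = Sw2 = (27, 0)
Sw3 = (81, 0)
w3·Sw3 = 27·81 + 0·0 = 2187; w3·w3 = 27·27 + 0·0 = 729
λ ≈ 2187/729 = 3.0000

λ ≈ 3.0000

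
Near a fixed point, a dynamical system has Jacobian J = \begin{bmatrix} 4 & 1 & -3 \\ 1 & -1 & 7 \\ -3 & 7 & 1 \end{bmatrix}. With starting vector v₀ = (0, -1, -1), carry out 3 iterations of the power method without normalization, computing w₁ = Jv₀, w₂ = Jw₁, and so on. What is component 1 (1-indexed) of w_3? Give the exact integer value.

224

w1 = Jv₀ = (4·0 + 1·(-1) + (-3)·(-1); 1·0 + (-1)·(-1) + 7·(-1); (-3)·0 + 7·(-1) + 1·(-1)) = (2, -6, -8)
w2 = Jw1 = (4·2 + 1·(-6) + (-3)·(-8); 1·2 + (-1)·(-6) + 7·(-8); (-3)·2 + 7·(-6) + 1·(-8)) = (26, -48, -56)
w3 = Jw2 = (224, -318, -470)
The requested component of w3 is 224.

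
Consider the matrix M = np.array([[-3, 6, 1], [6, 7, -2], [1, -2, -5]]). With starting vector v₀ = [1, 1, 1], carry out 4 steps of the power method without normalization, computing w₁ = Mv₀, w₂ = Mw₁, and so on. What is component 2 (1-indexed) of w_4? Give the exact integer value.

w1 = Mv₀ = (4, 11, -6)
w2 = Mw1 = (48, 113, 12)
w3 = Mw2 = (546, 1055, -238)
w4 = Mw3 = (4454, 11137, -374)
The requested component of w4 is 11137.

11137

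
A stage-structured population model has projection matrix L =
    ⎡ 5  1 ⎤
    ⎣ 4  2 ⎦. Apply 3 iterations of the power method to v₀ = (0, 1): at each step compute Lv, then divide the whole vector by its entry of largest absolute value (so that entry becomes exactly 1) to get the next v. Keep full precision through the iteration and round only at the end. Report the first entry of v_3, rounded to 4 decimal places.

Lv0 = (1.00000, 2.00000); divide by 2.00000 → v1 = (0.50000, 1.00000)
Lv1 = (3.50000, 4.00000); divide by 4.00000 → v2 = (0.87500, 1.00000)
Lv2 = (5.37500, 5.50000); divide by 5.50000 → v3 = (0.97727, 1.00000)
Requested entry of v3: 43/44 = 0.9773

0.9773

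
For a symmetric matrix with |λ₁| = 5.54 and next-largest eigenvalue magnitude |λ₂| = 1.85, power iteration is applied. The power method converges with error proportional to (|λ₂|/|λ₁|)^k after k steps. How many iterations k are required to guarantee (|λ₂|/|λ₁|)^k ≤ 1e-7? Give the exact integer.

|λ₂/λ₁| = 1.85/5.54 = 0.33394
Need k ≥ ln(1e-7) / ln(0.33394) = -16.1181 / -1.0968 ≈ 14.695
Smallest integer k satisfying the bound: 15

15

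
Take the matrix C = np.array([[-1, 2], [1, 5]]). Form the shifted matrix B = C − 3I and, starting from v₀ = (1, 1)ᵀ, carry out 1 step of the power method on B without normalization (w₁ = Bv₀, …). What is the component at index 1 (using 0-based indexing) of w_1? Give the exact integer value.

B = C − 3I has rows (-4, 2); (1, 2)
w1 = Bv₀ = (-2, 3)
Requested component of w1: 3

3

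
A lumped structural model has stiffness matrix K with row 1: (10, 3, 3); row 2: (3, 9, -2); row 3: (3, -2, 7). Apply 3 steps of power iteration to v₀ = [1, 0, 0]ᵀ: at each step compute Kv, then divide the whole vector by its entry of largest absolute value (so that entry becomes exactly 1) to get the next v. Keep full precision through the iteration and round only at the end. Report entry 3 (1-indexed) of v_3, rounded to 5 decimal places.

0.38624

Kv0 = (10.000000, 3.000000, 3.000000); divide by 10.000000 → v1 = (1.000000, 0.300000, 0.300000)
Kv1 = (11.800000, 5.100000, 4.500000); divide by 11.800000 → v2 = (1.000000, 0.432203, 0.381356)
Kv2 = (12.440678, 6.127119, 4.805085); divide by 12.440678 → v3 = (1.000000, 0.492507, 0.386240)
Requested entry of v3: 567/1468 = 0.38624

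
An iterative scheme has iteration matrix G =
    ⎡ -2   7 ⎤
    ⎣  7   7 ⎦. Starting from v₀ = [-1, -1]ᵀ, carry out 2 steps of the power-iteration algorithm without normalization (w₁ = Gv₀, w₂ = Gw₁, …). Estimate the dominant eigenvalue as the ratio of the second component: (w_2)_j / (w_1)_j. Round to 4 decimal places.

w1 = Gv₀ = (-5, -14)
w2 = Gw1 = (-88, -133)
Ratio at component: -133 / -14 = 9.5000

λ ≈ 9.5000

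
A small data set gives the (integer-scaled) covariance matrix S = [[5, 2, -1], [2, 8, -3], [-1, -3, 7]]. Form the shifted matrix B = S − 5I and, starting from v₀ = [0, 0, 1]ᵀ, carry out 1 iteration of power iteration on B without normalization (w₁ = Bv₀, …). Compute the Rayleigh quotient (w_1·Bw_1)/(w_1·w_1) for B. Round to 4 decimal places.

μ ≈ 6.2143

B = S − 5I has rows (0, 2, -1); (2, 3, -3); (-1, -3, 2)
w1 = Bv₀ = (0·0 + 2·0 + (-1)·1; 2·0 + 3·0 + (-3)·1; (-1)·0 + (-3)·0 + 2·1) = (-1, -3, 2)
Bw1 = (-8, -17, 14)
w1·Bw1 = 87; w1·w1 = 14; μ ≈ 87/14 = 6.2143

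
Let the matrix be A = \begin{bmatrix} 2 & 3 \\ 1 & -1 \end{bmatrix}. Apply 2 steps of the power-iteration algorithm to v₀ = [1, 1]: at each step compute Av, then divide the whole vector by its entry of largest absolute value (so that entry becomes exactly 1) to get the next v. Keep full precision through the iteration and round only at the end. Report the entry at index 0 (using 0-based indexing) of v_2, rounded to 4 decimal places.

1.0000

Av0 = (5.00000, 0.00000); divide by 5.00000 → v1 = (1.00000, 0.00000)
Av1 = (2.00000, 1.00000); divide by 2.00000 → v2 = (1.00000, 0.50000)
Requested entry of v2: 10/10 = 1.0000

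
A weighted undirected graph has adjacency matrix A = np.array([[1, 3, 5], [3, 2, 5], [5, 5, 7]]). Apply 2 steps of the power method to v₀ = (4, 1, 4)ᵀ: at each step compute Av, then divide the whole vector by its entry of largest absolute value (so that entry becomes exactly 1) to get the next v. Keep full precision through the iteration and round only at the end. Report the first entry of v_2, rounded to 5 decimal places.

0.58284

Av0 = (27.000000, 34.000000, 53.000000); divide by 53.000000 → v1 = (0.509434, 0.641509, 1.000000)
Av1 = (7.433962, 7.811321, 12.754717); divide by 12.754717 → v2 = (0.582840, 0.612426, 1.000000)
Requested entry of v2: 394/676 = 0.58284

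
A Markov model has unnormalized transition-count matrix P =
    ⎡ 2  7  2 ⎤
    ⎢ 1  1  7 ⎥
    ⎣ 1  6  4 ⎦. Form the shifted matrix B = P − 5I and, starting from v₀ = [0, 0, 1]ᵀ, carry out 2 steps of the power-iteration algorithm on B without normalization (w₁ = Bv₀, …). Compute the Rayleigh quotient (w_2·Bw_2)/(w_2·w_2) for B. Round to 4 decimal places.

-7.5116

B = P − 5I has rows (-3, 7, 2); (1, -4, 7); (1, 6, -1)
w1 = Bv₀ = ((-3)·0 + 7·0 + 2·1; 1·0 + (-4)·0 + 7·1; 1·0 + 6·0 + (-1)·1) = (2, 7, -1)
w2 = Bw1 = ((-3)·2 + 7·7 + 2·(-1); 1·2 + (-4)·7 + 7·(-1); 1·2 + 6·7 + (-1)·(-1)) = (41, -33, 45)
Bw2 = (-264, 488, -202)
w2·Bw2 = -36018; w2·w2 = 4795; μ ≈ -36018/4795 = -7.5116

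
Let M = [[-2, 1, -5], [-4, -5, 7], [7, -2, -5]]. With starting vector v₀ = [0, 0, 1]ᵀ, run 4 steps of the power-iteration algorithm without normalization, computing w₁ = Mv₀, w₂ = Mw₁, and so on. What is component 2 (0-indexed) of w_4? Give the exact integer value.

w1 = Mv₀ = ((-2)·0 + 1·0 + (-5)·1; (-4)·0 + (-5)·0 + 7·1; 7·0 + (-2)·0 + (-5)·1) = (-5, 7, -5)
w2 = Mw1 = ((-2)·(-5) + 1·7 + (-5)·(-5); (-4)·(-5) + (-5)·7 + 7·(-5); 7·(-5) + (-2)·7 + (-5)·(-5)) = (42, -50, -24)
w3 = Mw2 = (-14, -86, 514)
w4 = Mw3 = (-2628, 4084, -2496)
The requested component of w4 is -2496.

-2496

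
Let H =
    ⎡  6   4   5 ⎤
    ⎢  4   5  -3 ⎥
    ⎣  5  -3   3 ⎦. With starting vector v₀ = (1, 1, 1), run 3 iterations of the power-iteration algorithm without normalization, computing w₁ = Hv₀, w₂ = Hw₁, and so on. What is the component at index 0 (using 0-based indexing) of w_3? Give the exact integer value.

1494

w1 = Hv₀ = (15, 6, 5)
w2 = Hw1 = (139, 75, 72)
w3 = Hw2 = (1494, 715, 686)
The requested component of w3 is 1494.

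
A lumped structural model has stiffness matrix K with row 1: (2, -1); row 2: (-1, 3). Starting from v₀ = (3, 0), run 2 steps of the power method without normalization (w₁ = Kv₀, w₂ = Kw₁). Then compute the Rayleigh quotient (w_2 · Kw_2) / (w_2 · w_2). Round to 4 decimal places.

w1 = Kv₀ = (2·3 + (-1)·0; (-1)·3 + 3·0) = (6, -3)
w2 = Kw1 = (2·6 + (-1)·(-3); (-1)·6 + 3·(-3)) = (15, -15)
Kw2 = (45, -60)
w2·Kw2 = 15·45 + (-15)·(-60) = 1575; w2·w2 = 15·15 + (-15)·(-15) = 450
λ ≈ 1575/450 = 3.5000

3.5000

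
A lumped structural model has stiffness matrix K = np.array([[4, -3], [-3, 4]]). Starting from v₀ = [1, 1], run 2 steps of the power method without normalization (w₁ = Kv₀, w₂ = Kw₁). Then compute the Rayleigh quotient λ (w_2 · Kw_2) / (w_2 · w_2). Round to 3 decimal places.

1.000

w1 = Kv₀ = (1, 1)
w2 = Kw1 = (1, 1)
Kw2 = (1, 1)
w2·Kw2 = 1·1 + 1·1 = 2; w2·w2 = 1·1 + 1·1 = 2
λ ≈ 2/2 = 1.000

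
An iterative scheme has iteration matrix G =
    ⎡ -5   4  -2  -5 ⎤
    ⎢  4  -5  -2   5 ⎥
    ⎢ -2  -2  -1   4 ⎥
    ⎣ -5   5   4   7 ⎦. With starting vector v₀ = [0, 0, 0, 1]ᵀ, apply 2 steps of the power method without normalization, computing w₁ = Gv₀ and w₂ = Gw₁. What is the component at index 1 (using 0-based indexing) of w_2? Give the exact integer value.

w1 = Gv₀ = ((-5)·0 + 4·0 + (-2)·0 + (-5)·1; 4·0 + (-5)·0 + (-2)·0 + 5·1; (-2)·0 + (-2)·0 + (-1)·0 + 4·1; (-5)·0 + 5·0 + 4·0 + 7·1) = (-5, 5, 4, 7)
w2 = Gw1 = ((-5)·(-5) + 4·5 + (-2)·4 + (-5)·7; 4·(-5) + (-5)·5 + (-2)·4 + 5·7; (-2)·(-5) + (-2)·5 + (-1)·4 + 4·7; (-5)·(-5) + 5·5 + 4·4 + 7·7) = (2, -18, 24, 115)
The requested component of w2 is -18.

-18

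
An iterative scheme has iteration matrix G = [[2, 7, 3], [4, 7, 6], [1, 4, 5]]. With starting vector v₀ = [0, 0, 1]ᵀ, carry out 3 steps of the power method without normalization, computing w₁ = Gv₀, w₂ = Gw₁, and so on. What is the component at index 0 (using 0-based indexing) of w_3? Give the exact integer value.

w1 = Gv₀ = (2·0 + 7·0 + 3·1; 4·0 + 7·0 + 6·1; 1·0 + 4·0 + 5·1) = (3, 6, 5)
w2 = Gw1 = (2·3 + 7·6 + 3·5; 4·3 + 7·6 + 6·5; 1·3 + 4·6 + 5·5) = (63, 84, 52)
w3 = Gw2 = (870, 1152, 659)
The requested component of w3 is 870.

870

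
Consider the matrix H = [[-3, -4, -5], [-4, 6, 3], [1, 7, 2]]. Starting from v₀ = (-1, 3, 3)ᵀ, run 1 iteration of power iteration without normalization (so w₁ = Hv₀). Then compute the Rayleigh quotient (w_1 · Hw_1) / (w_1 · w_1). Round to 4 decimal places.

w1 = Hv₀ = (-24, 31, 26)
Hw1 = (-182, 360, 245)
w1·Hw1 = (-24)·(-182) + 31·360 + 26·245 = 21898; w1·w1 = (-24)·(-24) + 31·31 + 26·26 = 2213
λ ≈ 21898/2213 = 9.8952

9.8952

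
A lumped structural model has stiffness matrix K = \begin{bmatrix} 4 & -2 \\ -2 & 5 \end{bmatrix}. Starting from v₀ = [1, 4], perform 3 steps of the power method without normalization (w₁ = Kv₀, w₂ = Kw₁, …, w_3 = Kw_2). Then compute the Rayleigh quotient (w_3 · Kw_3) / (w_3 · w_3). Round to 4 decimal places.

w1 = Kv₀ = (4·1 + (-2)·4; (-2)·1 + 5·4) = (-4, 18)
w2 = Kw1 = (4·(-4) + (-2)·18; (-2)·(-4) + 5·18) = (-52, 98)
w3 = Kw2 = (-404, 594)
Kw3 = (-2804, 3778)
w3·Kw3 = (-404)·(-2804) + 594·3778 = 3376948; w3·w3 = (-404)·(-404) + 594·594 = 516052
λ ≈ 3376948/516052 = 6.5438

λ ≈ 6.5438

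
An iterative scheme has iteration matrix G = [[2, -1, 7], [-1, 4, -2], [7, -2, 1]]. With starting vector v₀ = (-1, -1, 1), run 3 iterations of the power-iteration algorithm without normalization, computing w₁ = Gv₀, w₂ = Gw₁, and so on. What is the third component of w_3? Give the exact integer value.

w1 = Gv₀ = (6, -5, -4)
w2 = Gw1 = (-11, -18, 48)
w3 = Gw2 = (332, -157, 7)
The requested component of w3 is 7.

7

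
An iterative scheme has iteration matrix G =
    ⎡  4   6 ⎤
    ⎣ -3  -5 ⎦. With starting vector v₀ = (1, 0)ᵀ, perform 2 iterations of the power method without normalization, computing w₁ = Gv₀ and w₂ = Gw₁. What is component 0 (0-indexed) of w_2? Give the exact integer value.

-2

w1 = Gv₀ = (4, -3)
w2 = Gw1 = (-2, 3)
The requested component of w2 is -2.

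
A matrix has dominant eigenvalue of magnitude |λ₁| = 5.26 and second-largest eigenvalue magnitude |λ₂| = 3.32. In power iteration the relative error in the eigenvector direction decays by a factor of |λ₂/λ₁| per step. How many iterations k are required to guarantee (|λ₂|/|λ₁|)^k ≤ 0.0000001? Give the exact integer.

|λ₂/λ₁| = 3.32/5.26 = 0.63118
Need k ≥ ln(0.0000001) / ln(0.63118) = -16.1181 / -0.4602 ≈ 35.027
Smallest integer k satisfying the bound: 36

36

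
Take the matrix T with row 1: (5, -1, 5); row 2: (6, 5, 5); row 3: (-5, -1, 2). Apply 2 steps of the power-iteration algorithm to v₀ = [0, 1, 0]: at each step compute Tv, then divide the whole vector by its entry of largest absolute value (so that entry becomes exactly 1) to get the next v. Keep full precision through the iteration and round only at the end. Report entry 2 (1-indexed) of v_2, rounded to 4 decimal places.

-0.9333

Tv0 = (-1.00000, 5.00000, -1.00000); divide by 5.00000 → v1 = (-0.20000, 1.00000, -0.20000)
Tv1 = (-3.00000, 2.80000, -0.40000); divide by -3.00000 → v2 = (1.00000, -0.93333, 0.13333)
Requested entry of v2: 14/-15 = -0.9333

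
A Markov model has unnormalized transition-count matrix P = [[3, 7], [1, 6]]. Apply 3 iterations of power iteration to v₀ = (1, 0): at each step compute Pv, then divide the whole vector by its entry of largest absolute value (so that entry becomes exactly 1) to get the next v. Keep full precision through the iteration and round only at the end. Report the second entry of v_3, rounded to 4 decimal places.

Pv0 = (3.00000, 1.00000); divide by 3.00000 → v1 = (1.00000, 0.33333)
Pv1 = (5.33333, 3.00000); divide by 5.33333 → v2 = (1.00000, 0.56250)
Pv2 = (6.93750, 4.37500); divide by 6.93750 → v3 = (1.00000, 0.63063)
Requested entry of v3: 70/111 = 0.6306

0.6306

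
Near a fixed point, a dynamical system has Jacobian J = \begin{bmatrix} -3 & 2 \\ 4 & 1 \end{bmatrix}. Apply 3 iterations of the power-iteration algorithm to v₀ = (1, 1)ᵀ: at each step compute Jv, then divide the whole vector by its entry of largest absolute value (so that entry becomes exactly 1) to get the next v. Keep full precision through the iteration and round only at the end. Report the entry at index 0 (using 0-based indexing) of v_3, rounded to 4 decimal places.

Jv0 = (-1.00000, 5.00000); divide by 5.00000 → v1 = (-0.20000, 1.00000)
Jv1 = (2.60000, 0.20000); divide by 2.60000 → v2 = (1.00000, 0.07692)
Jv2 = (-2.84615, 4.07692); divide by 4.07692 → v3 = (-0.69811, 1.00000)
Requested entry of v3: -37/53 = -0.6981

-0.6981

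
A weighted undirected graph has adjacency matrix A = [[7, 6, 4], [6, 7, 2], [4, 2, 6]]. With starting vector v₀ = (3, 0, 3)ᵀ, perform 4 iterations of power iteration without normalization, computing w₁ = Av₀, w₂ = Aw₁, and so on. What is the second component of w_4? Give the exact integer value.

w1 = Av₀ = (7·3 + 6·0 + 4·3; 6·3 + 7·0 + 2·3; 4·3 + 2·0 + 6·3) = (33, 24, 30)
w2 = Aw1 = (7·33 + 6·24 + 4·30; 6·33 + 7·24 + 2·30; 4·33 + 2·24 + 6·30) = (495, 426, 360)
w3 = Aw2 = (7461, 6672, 4992)
w4 = Aw3 = (112227, 101454, 73140)
The requested component of w4 is 101454.

101454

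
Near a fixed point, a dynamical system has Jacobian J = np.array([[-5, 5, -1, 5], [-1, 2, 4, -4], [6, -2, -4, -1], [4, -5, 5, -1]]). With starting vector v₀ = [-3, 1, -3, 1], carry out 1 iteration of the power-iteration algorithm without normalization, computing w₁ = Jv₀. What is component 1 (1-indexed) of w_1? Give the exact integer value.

28

w1 = Jv₀ = ((-5)·(-3) + 5·1 + (-1)·(-3) + 5·1; (-1)·(-3) + 2·1 + 4·(-3) + (-4)·1; 6·(-3) + (-2)·1 + (-4)·(-3) + (-1)·1; 4·(-3) + (-5)·1 + 5·(-3) + (-1)·1) = (28, -11, -9, -33)
The requested component of w1 is 28.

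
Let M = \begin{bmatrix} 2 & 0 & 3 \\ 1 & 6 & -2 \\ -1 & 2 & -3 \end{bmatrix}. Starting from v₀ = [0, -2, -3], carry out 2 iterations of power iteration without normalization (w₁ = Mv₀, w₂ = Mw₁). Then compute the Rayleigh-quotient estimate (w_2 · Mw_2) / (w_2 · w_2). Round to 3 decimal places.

5.202

w1 = Mv₀ = (-9, -6, 5)
w2 = Mw1 = (-3, -55, -18)
Mw2 = (-60, -297, -53)
w2·Mw2 = (-3)·(-60) + (-55)·(-297) + (-18)·(-53) = 17469; w2·w2 = (-3)·(-3) + (-55)·(-55) + (-18)·(-18) = 3358
λ ≈ 17469/3358 = 5.202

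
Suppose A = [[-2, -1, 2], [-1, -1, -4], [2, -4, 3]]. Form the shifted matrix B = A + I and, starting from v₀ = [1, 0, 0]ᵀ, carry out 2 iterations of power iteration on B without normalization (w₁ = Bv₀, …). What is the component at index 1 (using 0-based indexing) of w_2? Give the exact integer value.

-7

B = A + I has rows (-1, -1, 2); (-1, 0, -4); (2, -4, 4)
w1 = Bv₀ = (-1, -1, 2)
w2 = Bw1 = (6, -7, 10)
Requested component of w2: -7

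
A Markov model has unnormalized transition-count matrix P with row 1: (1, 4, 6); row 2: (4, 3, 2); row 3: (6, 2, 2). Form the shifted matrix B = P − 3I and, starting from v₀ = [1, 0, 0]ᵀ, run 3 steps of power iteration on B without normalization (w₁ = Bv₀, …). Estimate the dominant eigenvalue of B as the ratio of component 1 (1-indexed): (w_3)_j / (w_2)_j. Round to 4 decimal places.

B = P − 3I has rows (-2, 4, 6); (4, 0, 2); (6, 2, -1)
w1 = Bv₀ = ((-2)·1 + 4·0 + 6·0; 4·1 + 0·0 + 2·0; 6·1 + 2·0 + (-1)·0) = (-2, 4, 6)
w2 = Bw1 = ((-2)·(-2) + 4·4 + 6·6; 4·(-2) + 0·4 + 2·6; 6·(-2) + 2·4 + (-1)·6) = (56, 4, -10)
w3 = Bw2 = (-156, 204, 354)
Ratio: -156/56 = -2.7857

μ ≈ -2.7857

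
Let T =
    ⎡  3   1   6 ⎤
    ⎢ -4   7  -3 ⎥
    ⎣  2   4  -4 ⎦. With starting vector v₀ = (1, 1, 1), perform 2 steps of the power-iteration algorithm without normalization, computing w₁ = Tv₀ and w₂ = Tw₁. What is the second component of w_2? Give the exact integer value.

w1 = Tv₀ = (3·1 + 1·1 + 6·1; (-4)·1 + 7·1 + (-3)·1; 2·1 + 4·1 + (-4)·1) = (10, 0, 2)
w2 = Tw1 = (3·10 + 1·0 + 6·2; (-4)·10 + 7·0 + (-3)·2; 2·10 + 4·0 + (-4)·2) = (42, -46, 12)
The requested component of w2 is -46.

-46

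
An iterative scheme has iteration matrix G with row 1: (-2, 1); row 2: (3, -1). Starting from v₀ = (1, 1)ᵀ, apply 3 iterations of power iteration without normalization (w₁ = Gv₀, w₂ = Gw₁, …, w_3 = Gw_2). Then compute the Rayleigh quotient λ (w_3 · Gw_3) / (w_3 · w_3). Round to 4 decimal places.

-3.2991

w1 = Gv₀ = ((-2)·1 + 1·1; 3·1 + (-1)·1) = (-1, 2)
w2 = Gw1 = ((-2)·(-1) + 1·2; 3·(-1) + (-1)·2) = (4, -5)
w3 = Gw2 = (-13, 17)
Gw3 = (43, -56)
w3·Gw3 = (-13)·43 + 17·(-56) = -1511; w3·w3 = (-13)·(-13) + 17·17 = 458
λ ≈ -1511/458 = -3.2991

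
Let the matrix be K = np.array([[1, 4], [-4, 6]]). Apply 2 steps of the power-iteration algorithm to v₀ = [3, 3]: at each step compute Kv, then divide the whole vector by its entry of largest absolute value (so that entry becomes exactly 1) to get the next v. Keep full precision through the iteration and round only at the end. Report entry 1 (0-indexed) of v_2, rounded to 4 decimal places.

Kv0 = (15.00000, 6.00000); divide by 15.00000 → v1 = (1.00000, 0.40000)
Kv1 = (2.60000, -1.60000); divide by 2.60000 → v2 = (1.00000, -0.61538)
Requested entry of v2: -24/39 = -0.6154

-0.6154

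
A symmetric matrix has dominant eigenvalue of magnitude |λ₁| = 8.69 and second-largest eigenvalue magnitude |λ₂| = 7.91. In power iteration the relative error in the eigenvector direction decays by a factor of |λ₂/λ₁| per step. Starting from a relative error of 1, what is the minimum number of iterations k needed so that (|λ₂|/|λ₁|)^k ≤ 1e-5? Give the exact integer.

|λ₂/λ₁| = 7.91/8.69 = 0.91024
Need k ≥ ln(1e-5) / ln(0.91024) = -11.5129 / -0.0940 ≈ 122.419
Smallest integer k satisfying the bound: 123

123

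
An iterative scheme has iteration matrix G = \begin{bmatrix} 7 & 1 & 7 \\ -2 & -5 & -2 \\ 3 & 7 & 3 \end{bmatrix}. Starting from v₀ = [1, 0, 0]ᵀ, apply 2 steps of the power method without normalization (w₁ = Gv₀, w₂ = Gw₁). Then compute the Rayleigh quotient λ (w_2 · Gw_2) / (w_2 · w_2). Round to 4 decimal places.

λ ≈ 8.7141

w1 = Gv₀ = (7·1 + 1·0 + 7·0; (-2)·1 + (-5)·0 + (-2)·0; 3·1 + 7·0 + 3·0) = (7, -2, 3)
w2 = Gw1 = (7·7 + 1·(-2) + 7·3; (-2)·7 + (-5)·(-2) + (-2)·3; 3·7 + 7·(-2) + 3·3) = (68, -10, 16)
Gw2 = (578, -118, 182)
w2·Gw2 = 68·578 + (-10)·(-118) + 16·182 = 43396; w2·w2 = 68·68 + (-10)·(-10) + 16·16 = 4980
λ ≈ 43396/4980 = 8.7141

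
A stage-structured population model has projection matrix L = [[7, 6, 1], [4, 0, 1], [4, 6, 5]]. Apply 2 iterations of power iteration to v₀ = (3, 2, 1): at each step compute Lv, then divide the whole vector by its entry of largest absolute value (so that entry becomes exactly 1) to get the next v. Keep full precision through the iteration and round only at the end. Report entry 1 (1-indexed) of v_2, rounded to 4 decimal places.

Lv0 = (34.00000, 13.00000, 29.00000); divide by 34.00000 → v1 = (1.00000, 0.38235, 0.85294)
Lv1 = (10.14706, 4.85294, 10.55882); divide by 10.55882 → v2 = (0.96100, 0.45961, 1.00000)
Requested entry of v2: 345/359 = 0.9610

0.9610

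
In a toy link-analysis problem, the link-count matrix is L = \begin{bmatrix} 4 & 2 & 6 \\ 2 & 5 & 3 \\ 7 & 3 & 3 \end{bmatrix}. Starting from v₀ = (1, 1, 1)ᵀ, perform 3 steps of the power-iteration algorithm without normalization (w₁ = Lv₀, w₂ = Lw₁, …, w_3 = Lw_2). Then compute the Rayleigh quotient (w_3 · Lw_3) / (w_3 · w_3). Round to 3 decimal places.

w1 = Lv₀ = (4·1 + 2·1 + 6·1; 2·1 + 5·1 + 3·1; 7·1 + 3·1 + 3·1) = (12, 10, 13)
w2 = Lw1 = (4·12 + 2·10 + 6·13; 2·12 + 5·10 + 3·13; 7·12 + 3·10 + 3·13) = (146, 113, 153)
w3 = Lw2 = (1728, 1316, 1820)
Lw3 = (20464, 15496, 21504)
w3·Lw3 = 1728·20464 + 1316·15496 + 1820·21504 = 94891808; w3·w3 = 1728·1728 + 1316·1316 + 1820·1820 = 8030240
λ ≈ 94891808/8030240 = 11.817

λ ≈ 11.817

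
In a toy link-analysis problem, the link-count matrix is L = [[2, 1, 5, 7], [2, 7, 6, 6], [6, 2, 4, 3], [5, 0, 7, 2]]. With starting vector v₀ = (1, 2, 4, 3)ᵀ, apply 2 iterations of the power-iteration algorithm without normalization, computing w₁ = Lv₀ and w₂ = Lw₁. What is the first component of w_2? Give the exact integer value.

596

w1 = Lv₀ = (2·1 + 1·2 + 5·4 + 7·3; 2·1 + 7·2 + 6·4 + 6·3; 6·1 + 2·2 + 4·4 + 3·3; 5·1 + 0·2 + 7·4 + 2·3) = (45, 58, 35, 39)
w2 = Lw1 = (2·45 + 1·58 + 5·35 + 7·39; 2·45 + 7·58 + 6·35 + 6·39; 6·45 + 2·58 + 4·35 + 3·39; 5·45 + 0·58 + 7·35 + 2·39) = (596, 940, 643, 548)
The requested component of w2 is 596.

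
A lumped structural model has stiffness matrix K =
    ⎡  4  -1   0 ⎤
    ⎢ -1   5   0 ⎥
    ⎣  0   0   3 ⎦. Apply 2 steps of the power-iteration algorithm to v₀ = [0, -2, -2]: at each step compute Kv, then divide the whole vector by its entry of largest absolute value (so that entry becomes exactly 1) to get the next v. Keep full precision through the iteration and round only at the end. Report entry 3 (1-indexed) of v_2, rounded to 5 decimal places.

Kv0 = (2.000000, -10.000000, -6.000000); divide by -10.000000 → v1 = (-0.200000, 1.000000, 0.600000)
Kv1 = (-1.800000, 5.200000, 1.800000); divide by 5.200000 → v2 = (-0.346154, 1.000000, 0.346154)
Requested entry of v2: -18/-52 = 0.34615

0.34615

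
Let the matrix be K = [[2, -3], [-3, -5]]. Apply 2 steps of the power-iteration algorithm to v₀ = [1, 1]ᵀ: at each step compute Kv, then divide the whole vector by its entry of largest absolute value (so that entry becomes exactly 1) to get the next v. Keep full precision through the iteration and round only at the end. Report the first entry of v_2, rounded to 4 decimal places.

0.5116

Kv0 = (-1.00000, -8.00000); divide by -8.00000 → v1 = (0.12500, 1.00000)
Kv1 = (-2.75000, -5.37500); divide by -5.37500 → v2 = (0.51163, 1.00000)
Requested entry of v2: 22/43 = 0.5116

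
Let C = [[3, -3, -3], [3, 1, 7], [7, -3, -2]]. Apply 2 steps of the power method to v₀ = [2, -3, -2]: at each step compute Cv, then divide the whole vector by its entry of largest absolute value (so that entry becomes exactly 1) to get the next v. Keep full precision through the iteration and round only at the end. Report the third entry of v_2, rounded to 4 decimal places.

Cv0 = (21.00000, -11.00000, 27.00000); divide by 27.00000 → v1 = (0.77778, -0.40741, 1.00000)
Cv1 = (0.55556, 8.92593, 4.66667); divide by 8.92593 → v2 = (0.06224, 1.00000, 0.52282)
Requested entry of v2: 126/241 = 0.5228

0.5228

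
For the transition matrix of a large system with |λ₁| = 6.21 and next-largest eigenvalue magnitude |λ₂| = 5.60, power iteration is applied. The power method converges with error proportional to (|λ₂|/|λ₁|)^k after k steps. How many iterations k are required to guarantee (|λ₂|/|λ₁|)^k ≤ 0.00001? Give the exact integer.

112

|λ₂/λ₁| = 5.60/6.21 = 0.90177
Need k ≥ ln(0.00001) / ln(0.90177) = -11.5129 / -0.1034 ≈ 111.350
Smallest integer k satisfying the bound: 112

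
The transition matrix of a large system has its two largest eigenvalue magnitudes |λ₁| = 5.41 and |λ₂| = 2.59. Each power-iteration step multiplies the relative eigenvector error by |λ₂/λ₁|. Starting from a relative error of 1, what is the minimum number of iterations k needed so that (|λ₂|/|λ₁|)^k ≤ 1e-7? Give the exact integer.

|λ₂/λ₁| = 2.59/5.41 = 0.47874
Need k ≥ ln(1e-7) / ln(0.47874) = -16.1181 / -0.7366 ≈ 21.882
Smallest integer k satisfying the bound: 22

22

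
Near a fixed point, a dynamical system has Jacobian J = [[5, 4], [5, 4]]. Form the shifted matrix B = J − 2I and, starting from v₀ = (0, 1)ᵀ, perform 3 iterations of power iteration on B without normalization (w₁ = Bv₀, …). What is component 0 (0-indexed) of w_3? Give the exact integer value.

156

B = J − 2I has rows (3, 4); (5, 2)
w1 = Bv₀ = (3·0 + 4·1; 5·0 + 2·1) = (4, 2)
w2 = Bw1 = (3·4 + 4·2; 5·4 + 2·2) = (20, 24)
w3 = Bw2 = (156, 148)
Requested component of w3: 156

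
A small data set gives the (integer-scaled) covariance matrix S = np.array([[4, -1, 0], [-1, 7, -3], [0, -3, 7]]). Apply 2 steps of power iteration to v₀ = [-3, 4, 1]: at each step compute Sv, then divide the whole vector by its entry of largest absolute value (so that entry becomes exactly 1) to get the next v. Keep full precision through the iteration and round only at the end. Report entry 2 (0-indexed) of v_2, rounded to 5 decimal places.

Sv0 = (-16.000000, 28.000000, -5.000000); divide by 28.000000 → v1 = (-0.571429, 1.000000, -0.178571)
Sv1 = (-3.285714, 8.107143, -4.250000); divide by 8.107143 → v2 = (-0.405286, 1.000000, -0.524229)
Requested entry of v2: -119/227 = -0.52423

-0.52423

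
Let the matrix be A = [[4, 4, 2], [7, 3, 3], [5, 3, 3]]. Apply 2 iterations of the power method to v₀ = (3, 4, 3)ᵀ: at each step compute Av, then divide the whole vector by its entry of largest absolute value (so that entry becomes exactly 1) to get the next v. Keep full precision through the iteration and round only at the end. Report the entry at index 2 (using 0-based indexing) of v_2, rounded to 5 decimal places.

0.85593

Av0 = (34.000000, 42.000000, 36.000000); divide by 42.000000 → v1 = (0.809524, 1.000000, 0.857143)
Av1 = (8.952381, 11.238095, 9.619048); divide by 11.238095 → v2 = (0.796610, 1.000000, 0.855932)
Requested entry of v2: 404/472 = 0.85593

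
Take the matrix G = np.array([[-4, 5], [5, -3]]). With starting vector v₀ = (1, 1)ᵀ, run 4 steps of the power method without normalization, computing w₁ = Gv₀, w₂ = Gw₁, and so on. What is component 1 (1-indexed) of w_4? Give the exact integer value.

w1 = Gv₀ = ((-4)·1 + 5·1; 5·1 + (-3)·1) = (1, 2)
w2 = Gw1 = ((-4)·1 + 5·2; 5·1 + (-3)·2) = (6, -1)
w3 = Gw2 = (-29, 33)
w4 = Gw3 = (281, -244)
The requested component of w4 is 281.

281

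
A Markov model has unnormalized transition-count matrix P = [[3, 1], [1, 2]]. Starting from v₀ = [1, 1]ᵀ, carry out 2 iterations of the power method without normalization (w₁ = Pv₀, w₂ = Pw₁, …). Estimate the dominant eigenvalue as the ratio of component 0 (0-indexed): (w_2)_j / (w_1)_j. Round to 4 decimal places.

w1 = Pv₀ = (4, 3)
w2 = Pw1 = (15, 10)
Ratio at component: 15 / 4 = 3.7500

3.7500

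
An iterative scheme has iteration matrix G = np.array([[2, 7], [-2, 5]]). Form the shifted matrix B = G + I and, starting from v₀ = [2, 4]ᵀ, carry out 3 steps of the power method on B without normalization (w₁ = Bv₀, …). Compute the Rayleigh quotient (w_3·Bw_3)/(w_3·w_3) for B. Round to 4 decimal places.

2.3031

B = G + I has rows (3, 7); (-2, 6)
w1 = Bv₀ = (3·2 + 7·4; (-2)·2 + 6·4) = (34, 20)
w2 = Bw1 = (3·34 + 7·20; (-2)·34 + 6·20) = (242, 52)
w3 = Bw2 = (1090, -172)
Bw3 = (2066, -3212)
w3·Bw3 = 2804404; w3·w3 = 1217684; μ ≈ 2804404/1217684 = 2.3031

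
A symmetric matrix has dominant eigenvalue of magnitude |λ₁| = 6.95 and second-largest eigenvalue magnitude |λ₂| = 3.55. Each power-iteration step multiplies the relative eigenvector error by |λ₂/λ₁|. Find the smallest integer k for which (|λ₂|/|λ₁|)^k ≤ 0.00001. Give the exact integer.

18

|λ₂/λ₁| = 3.55/6.95 = 0.51079
Need k ≥ ln(0.00001) / ln(0.51079) = -11.5129 / -0.6718 ≈ 17.138
Smallest integer k satisfying the bound: 18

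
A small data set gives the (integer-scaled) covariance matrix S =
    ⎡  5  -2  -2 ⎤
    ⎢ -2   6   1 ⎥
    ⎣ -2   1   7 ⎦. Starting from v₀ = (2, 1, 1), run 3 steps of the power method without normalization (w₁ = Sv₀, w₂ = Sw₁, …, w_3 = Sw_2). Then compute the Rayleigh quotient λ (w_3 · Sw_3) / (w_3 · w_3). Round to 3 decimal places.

w1 = Sv₀ = (5·2 + (-2)·1 + (-2)·1; (-2)·2 + 6·1 + 1·1; (-2)·2 + 1·1 + 7·1) = (6, 3, 4)
w2 = Sw1 = (5·6 + (-2)·3 + (-2)·4; (-2)·6 + 6·3 + 1·4; (-2)·6 + 1·3 + 7·4) = (16, 10, 19)
w3 = Sw2 = (22, 47, 111)
Sw3 = (-206, 349, 780)
w3·Sw3 = 22·(-206) + 47·349 + 111·780 = 98451; w3·w3 = 22·22 + 47·47 + 111·111 = 15014
λ ≈ 98451/15014 = 6.557

λ ≈ 6.557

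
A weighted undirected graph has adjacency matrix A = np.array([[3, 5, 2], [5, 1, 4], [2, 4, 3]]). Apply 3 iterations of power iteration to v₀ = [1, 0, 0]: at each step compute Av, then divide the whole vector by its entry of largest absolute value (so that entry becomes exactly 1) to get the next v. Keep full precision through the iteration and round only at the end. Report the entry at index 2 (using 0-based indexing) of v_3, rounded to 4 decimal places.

Av0 = (3.00000, 5.00000, 2.00000); divide by 5.00000 → v1 = (0.60000, 1.00000, 0.40000)
Av1 = (7.60000, 5.60000, 6.40000); divide by 7.60000 → v2 = (1.00000, 0.73684, 0.84211)
Av2 = (8.36842, 9.10526, 7.47368); divide by 9.10526 → v3 = (0.91908, 1.00000, 0.82081)
Requested entry of v3: 284/346 = 0.8208

0.8208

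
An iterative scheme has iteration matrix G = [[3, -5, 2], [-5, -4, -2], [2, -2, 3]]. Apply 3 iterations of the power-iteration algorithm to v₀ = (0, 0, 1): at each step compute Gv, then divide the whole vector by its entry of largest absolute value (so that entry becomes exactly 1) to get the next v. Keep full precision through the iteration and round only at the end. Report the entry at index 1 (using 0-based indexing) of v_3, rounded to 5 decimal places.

-0.80000

Gv0 = (2.000000, -2.000000, 3.000000); divide by 3.000000 → v1 = (0.666667, -0.666667, 1.000000)
Gv1 = (7.333333, -2.666667, 5.666667); divide by 7.333333 → v2 = (1.000000, -0.363636, 0.772727)
Gv2 = (6.363636, -5.090909, 5.045455); divide by 6.363636 → v3 = (1.000000, -0.800000, 0.792857)
Requested entry of v3: -112/140 = -0.80000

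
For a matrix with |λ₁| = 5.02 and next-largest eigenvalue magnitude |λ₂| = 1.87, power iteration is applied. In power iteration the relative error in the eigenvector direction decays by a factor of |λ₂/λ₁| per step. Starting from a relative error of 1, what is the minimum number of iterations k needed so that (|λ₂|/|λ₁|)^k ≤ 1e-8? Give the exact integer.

|λ₂/λ₁| = 1.87/5.02 = 0.37251
Need k ≥ ln(1e-8) / ln(0.37251) = -18.4207 / -0.9875 ≈ 18.654
Smallest integer k satisfying the bound: 19

19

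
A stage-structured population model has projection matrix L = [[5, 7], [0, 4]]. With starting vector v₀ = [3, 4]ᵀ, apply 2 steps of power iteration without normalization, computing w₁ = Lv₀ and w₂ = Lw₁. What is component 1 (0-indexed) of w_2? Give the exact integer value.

w1 = Lv₀ = (5·3 + 7·4; 0·3 + 4·4) = (43, 16)
w2 = Lw1 = (5·43 + 7·16; 0·43 + 4·16) = (327, 64)
The requested component of w2 is 64.

64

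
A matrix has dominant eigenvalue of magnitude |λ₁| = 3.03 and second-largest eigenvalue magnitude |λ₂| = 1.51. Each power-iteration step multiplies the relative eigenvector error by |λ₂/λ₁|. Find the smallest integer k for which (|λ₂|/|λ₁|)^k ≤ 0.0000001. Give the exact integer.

24

|λ₂/λ₁| = 1.51/3.03 = 0.49835
Need k ≥ ln(0.0000001) / ln(0.49835) = -16.1181 / -0.6965 ≈ 23.143
Smallest integer k satisfying the bound: 24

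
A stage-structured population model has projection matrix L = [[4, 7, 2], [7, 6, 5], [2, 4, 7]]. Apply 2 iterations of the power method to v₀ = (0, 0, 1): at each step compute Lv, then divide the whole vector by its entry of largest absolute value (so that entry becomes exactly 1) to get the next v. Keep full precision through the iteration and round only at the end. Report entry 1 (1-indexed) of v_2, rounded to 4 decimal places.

0.7215

Lv0 = (2.00000, 5.00000, 7.00000); divide by 7.00000 → v1 = (0.28571, 0.71429, 1.00000)
Lv1 = (8.14286, 11.28571, 10.42857); divide by 11.28571 → v2 = (0.72152, 1.00000, 0.92405)
Requested entry of v2: 57/79 = 0.7215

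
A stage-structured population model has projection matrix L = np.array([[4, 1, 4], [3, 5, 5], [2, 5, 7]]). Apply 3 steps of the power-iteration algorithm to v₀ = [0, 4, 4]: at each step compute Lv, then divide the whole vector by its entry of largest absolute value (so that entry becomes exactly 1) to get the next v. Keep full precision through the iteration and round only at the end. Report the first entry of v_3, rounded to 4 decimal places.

Lv0 = (20.00000, 40.00000, 48.00000); divide by 48.00000 → v1 = (0.41667, 0.83333, 1.00000)
Lv1 = (6.50000, 10.41667, 12.00000); divide by 12.00000 → v2 = (0.54167, 0.86806, 1.00000)
Lv2 = (7.03472, 10.96528, 12.42361); divide by 12.42361 → v3 = (0.56624, 0.88262, 1.00000)
Requested entry of v3: 4052/7156 = 0.5662

0.5662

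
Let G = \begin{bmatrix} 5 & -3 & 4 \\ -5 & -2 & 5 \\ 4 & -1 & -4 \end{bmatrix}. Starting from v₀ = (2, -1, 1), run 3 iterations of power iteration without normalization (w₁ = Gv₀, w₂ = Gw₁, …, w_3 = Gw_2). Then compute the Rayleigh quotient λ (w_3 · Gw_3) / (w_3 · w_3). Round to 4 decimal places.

w1 = Gv₀ = (5·2 + (-3)·(-1) + 4·1; (-5)·2 + (-2)·(-1) + 5·1; 4·2 + (-1)·(-1) + (-4)·1) = (17, -3, 5)
w2 = Gw1 = (5·17 + (-3)·(-3) + 4·5; (-5)·17 + (-2)·(-3) + 5·5; 4·17 + (-1)·(-3) + (-4)·5) = (114, -54, 51)
w3 = Gw2 = (936, -207, 306)
Gw3 = (6525, -2736, 2727)
w3·Gw3 = 936·6525 + (-207)·(-2736) + 306·2727 = 7508214; w3·w3 = 936·936 + (-207)·(-207) + 306·306 = 1012581
λ ≈ 7508214/1012581 = 7.4149

λ ≈ 7.4149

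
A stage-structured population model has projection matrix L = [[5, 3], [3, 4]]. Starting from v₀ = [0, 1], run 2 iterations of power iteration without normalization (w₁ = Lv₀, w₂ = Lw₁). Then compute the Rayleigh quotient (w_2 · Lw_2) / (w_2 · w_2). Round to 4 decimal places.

w1 = Lv₀ = (3, 4)
w2 = Lw1 = (27, 25)
Lw2 = (210, 181)
w2·Lw2 = 27·210 + 25·181 = 10195; w2·w2 = 27·27 + 25·25 = 1354
λ ≈ 10195/1354 = 7.5295

λ ≈ 7.5295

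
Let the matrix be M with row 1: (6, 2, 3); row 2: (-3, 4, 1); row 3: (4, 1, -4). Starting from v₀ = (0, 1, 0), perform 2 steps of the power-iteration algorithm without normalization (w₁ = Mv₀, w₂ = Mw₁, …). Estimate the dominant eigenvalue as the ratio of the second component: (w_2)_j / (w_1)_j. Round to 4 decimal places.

2.7500

w1 = Mv₀ = (6·0 + 2·1 + 3·0; (-3)·0 + 4·1 + 1·0; 4·0 + 1·1 + (-4)·0) = (2, 4, 1)
w2 = Mw1 = (6·2 + 2·4 + 3·1; (-3)·2 + 4·4 + 1·1; 4·2 + 1·4 + (-4)·1) = (23, 11, 8)
Ratio at component: 11 / 4 = 2.7500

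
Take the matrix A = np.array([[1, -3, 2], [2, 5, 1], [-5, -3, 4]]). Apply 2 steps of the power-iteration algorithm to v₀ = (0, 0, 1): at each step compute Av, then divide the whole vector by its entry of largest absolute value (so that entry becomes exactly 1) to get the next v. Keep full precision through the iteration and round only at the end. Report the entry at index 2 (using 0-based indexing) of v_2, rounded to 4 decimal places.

0.2308

Av0 = (2.00000, 1.00000, 4.00000); divide by 4.00000 → v1 = (0.50000, 0.25000, 1.00000)
Av1 = (1.75000, 3.25000, 0.75000); divide by 3.25000 → v2 = (0.53846, 1.00000, 0.23077)
Requested entry of v2: 3/13 = 0.2308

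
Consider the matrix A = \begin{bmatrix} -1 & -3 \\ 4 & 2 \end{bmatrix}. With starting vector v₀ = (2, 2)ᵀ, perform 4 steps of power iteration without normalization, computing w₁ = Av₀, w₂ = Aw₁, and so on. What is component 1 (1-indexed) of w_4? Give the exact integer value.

332

w1 = Av₀ = (-8, 12)
w2 = Aw1 = (-28, -8)
w3 = Aw2 = (52, -128)
w4 = Aw3 = (332, -48)
The requested component of w4 is 332.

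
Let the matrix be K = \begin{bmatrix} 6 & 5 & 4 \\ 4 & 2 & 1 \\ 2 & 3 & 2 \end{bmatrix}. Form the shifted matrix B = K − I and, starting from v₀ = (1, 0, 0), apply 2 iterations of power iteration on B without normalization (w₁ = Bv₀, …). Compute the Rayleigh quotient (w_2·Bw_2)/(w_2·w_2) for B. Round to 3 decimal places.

B = K − I has rows (5, 5, 4); (4, 1, 1); (2, 3, 1)
w1 = Bv₀ = (5, 4, 2)
w2 = Bw1 = (53, 26, 24)
Bw2 = (491, 262, 208)
w2·Bw2 = 37827; w2·w2 = 4061; μ ≈ 37827/4061 = 9.315

μ ≈ 9.315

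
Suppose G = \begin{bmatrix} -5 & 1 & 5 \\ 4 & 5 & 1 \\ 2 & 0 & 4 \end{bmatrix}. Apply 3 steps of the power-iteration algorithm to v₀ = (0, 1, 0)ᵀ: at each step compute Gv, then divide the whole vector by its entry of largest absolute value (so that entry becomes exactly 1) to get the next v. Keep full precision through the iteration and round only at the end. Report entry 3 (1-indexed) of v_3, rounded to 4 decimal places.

Gv0 = (1.00000, 5.00000, 0.00000); divide by 5.00000 → v1 = (0.20000, 1.00000, 0.00000)
Gv1 = (0.00000, 5.80000, 0.40000); divide by 5.80000 → v2 = (0.00000, 1.00000, 0.06897)
Gv2 = (1.34483, 5.06897, 0.27586); divide by 5.06897 → v3 = (0.26531, 1.00000, 0.05442)
Requested entry of v3: 8/147 = 0.0544

0.0544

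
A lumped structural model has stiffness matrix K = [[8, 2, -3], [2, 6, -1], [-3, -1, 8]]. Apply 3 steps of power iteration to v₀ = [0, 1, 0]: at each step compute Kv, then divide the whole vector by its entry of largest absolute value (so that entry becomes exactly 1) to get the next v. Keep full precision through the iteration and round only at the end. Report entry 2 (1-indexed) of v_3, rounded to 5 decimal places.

Kv0 = (2.000000, 6.000000, -1.000000); divide by 6.000000 → v1 = (0.333333, 1.000000, -0.166667)
Kv1 = (5.166667, 6.833333, -3.333333); divide by 6.833333 → v2 = (0.756098, 1.000000, -0.487805)
Kv2 = (9.512195, 8.000000, -7.170732); divide by 9.512195 → v3 = (1.000000, 0.841026, -0.753846)
Requested entry of v3: 328/390 = 0.84103

0.84103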